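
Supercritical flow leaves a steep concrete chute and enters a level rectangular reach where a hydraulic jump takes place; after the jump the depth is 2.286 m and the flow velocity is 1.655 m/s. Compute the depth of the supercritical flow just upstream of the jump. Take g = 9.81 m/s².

Fr₂ = V₂/√(g·y₂) = 1.655/√(9.81×2.286) = 0.3495.
The Bélanger relation is symmetric: y₁/y₂ = ½[√(1 + 8Fr₂²) − 1] = ½[√1.9771 − 1] = 0.2030.
y₁ = 0.2030 × 2.286 = 0.4642 m.

y₁ = 0.4642 m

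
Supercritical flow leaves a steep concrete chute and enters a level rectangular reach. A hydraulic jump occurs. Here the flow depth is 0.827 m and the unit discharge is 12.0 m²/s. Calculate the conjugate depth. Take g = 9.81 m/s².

y₂ = 5.56 m

V₁ = q/y₁ = 12.0/0.827 = 14.5 m/s. Fr₁ = V₁/√(g·y₁) = 14.5/√(9.81×0.827) = 5.09.
Conjugate-depth relation: y₂/y₁ = ½[√(1 + 8Fr₁²) − 1] = ½[√208.6 − 1] = 6.72.
y₂ = 6.72 × 0.827 = 5.56 m.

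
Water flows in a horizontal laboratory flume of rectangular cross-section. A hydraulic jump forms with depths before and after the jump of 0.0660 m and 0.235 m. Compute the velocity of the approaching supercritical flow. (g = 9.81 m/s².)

For a rectangular channel the momentum equation gives q² = ½·g·y₁·y₂·(y₁ + y₂) = ½×9.81×0.0660×0.235×0.301 = 0.0229.
q = √0.0229 = 0.151 m²/s.
V₁ = q/y₁ = 0.151/0.0660 = 2.29 m/s.

V₁ = 2.29 m/s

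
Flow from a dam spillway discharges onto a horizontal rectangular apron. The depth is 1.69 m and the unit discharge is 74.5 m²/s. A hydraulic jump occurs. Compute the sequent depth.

y₂ = 25.0 m

V₁ = q/y₁ = 74.5/1.69 = 44.1 m/s. Fr₁ = V₁/√(g·y₁) = 44.1/√(9.81×1.69) = 10.8.
Sequent-depth ratio: y₂/y₁ = ½[√(1 + 8Fr₁²) − 1] = ½[√938.7 − 1] = 14.8.
y₂ = 14.8 × 1.69 = 25.0 m.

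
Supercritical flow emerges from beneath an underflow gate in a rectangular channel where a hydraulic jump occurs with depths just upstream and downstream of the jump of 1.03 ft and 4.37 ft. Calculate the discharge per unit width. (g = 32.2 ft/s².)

For a rectangular channel the momentum equation gives q² = ½·g·y₁·y₂·(y₁ + y₂) = ½×32.2×1.03×4.37×5.40 = 391.
q = √391 = 19.8 ft²/s.

q = 19.8 ft²/s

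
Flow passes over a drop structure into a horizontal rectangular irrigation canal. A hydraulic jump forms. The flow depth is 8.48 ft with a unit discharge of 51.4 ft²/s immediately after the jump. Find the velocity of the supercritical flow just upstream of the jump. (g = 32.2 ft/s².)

V₁ = 27.5 ft/s

V₂ = q/y₂ = 51.4/8.48 = 6.06 ft/s; Fr₂ = V₂/√(g·y₂) = 0.367.
Applying the sequent-depth relation in reverse, y₁/y₂ = ½[√(1 + 8Fr₂²) − 1] = ½[√2.076 − 1] = 0.220.
y₁ = 0.220 × 8.48 = 1.87 ft.
V₁ = q/y₁ = 51.4/1.87 = 27.5 ft/s.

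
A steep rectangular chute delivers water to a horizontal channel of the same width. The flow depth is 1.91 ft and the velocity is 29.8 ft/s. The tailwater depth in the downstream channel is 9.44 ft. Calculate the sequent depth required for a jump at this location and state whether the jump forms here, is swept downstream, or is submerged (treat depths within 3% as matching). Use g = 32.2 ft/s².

y₂ = 9.35 ft; the jump forms here

Fr₁ = V₁/√(g·y₁) = 29.8/√(32.2×1.91) = 3.80.
Sequent-depth ratio: y₂/y₁ = ½[√(1 + 8Fr₁²) − 1] = ½[√116.5 − 1] = 4.90.
y₂ = 4.90 × 1.91 = 9.35 ft.
Tailwater y_tw = 9.44 ft: y_tw ≈ y₂, so the jump forms here.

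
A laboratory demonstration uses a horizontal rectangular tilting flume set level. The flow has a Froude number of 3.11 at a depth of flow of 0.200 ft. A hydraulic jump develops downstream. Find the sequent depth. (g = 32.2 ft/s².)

Fr₁ = 3.11 (given).
From the momentum equation for a rectangular channel, y₂/y₁ = ½[√(1 + 8Fr₁²) − 1] = ½[√78.38 − 1] = 3.93.
y₂ = 3.93 × 0.200 = 0.785 ft.

y₂ = 0.785 ft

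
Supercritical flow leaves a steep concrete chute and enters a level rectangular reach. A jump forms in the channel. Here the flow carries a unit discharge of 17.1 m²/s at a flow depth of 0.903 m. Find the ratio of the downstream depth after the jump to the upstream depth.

V₁ = q/y₁ = 17.1/0.903 = 18.9 m/s. Fr₁ = V₁/√(g·y₁) = 18.9/√(9.81×0.903) = 6.36.
From the momentum equation for a rectangular channel, y₂/y₁ = ½[√(1 + 8Fr₁²) − 1] = ½[√324.9 − 1] = 8.51.

y₂/y₁ = 8.51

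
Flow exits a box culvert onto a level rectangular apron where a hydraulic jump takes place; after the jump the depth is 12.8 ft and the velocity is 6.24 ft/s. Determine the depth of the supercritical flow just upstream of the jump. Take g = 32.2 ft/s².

y₁ = 2.08 ft

Fr₂ = V₂/√(g·y₂) = 6.24/√(32.2×12.8) = 0.307.
From the momentum equation (using Fr₂), y₁/y₂ = ½[√(1 + 8Fr₂²) − 1] = ½[√1.756 − 1] = 0.163.
y₁ = 0.163 × 12.8 = 2.08 ft.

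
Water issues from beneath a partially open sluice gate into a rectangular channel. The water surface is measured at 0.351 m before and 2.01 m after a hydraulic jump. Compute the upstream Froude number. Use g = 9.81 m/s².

Fr₁ = 4.39

For a rectangular channel the momentum equation gives q² = ½·g·y₁·y₂·(y₁ + y₂) = ½×9.81×0.351×2.01×2.36 = 8.17.
q = √8.17 = 2.86 m²/s.
V₁ = q/y₁ = 8.14 m/s; Fr₁ = V₁/√(g·y₁) = 4.39.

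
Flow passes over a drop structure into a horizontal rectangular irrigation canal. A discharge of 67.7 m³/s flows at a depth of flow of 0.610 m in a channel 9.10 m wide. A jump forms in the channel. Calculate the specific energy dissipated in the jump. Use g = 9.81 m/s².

ΔE = 4.01 m

q = Q/b = 67.7/9.10 = 7.44 m²/s; V₁ = q/y₁ = 12.2 m/s. Fr₁ = V₁/√(g·y₁) = 4.99.
Bélanger equation: y₂/y₁ = ½[√(1 + 8Fr₁²) − 1] = ½[√199.9 − 1] = 6.57.
y₂ = 6.57 × 0.610 = 4.01 m.
Head loss: ΔE = (y₂ − y₁)³/(4y₁y₂) = (4.01 − 0.610)³/(4×0.610×4.01) = 39.2/9.78 = 4.01 m.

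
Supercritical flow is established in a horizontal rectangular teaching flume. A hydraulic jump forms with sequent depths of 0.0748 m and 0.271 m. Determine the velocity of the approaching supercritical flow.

V₁ = 2.48 m/s

For a rectangular channel the momentum equation gives q² = ½·g·y₁·y₂·(y₁ + y₂) = ½×9.81×0.0748×0.271×0.346 = 0.0344.
q = √0.0344 = 0.185 m²/s.
V₁ = q/y₁ = 0.185/0.0748 = 2.48 m/s.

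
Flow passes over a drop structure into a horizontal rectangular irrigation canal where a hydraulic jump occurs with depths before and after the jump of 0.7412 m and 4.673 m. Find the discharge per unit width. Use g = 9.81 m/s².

For a rectangular channel the momentum equation gives q² = ½·g·y₁·y₂·(y₁ + y₂) = ½×9.81×0.7412×4.673×5.414 = 91.98.
q = √91.98 = 9.591 m²/s.

q = 9.591 m²/s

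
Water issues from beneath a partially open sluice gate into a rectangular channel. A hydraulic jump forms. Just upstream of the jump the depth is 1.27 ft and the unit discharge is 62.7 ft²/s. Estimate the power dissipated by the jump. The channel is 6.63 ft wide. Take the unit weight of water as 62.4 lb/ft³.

P = 1204 hp

V₁ = q/y₁ = 62.7/1.27 = 49.4 ft/s. Fr₁ = V₁/√(g·y₁) = 49.4/√(32.2×1.27) = 7.72.
Conjugate-depth relation: y₂/y₁ = ½[√(1 + 8Fr₁²) − 1] = ½[√477.8 − 1] = 10.4.
y₂ = 10.4 × 1.27 = 13.2 ft.
Head loss: ΔE = (y₂ − y₁)³/(4y₁y₂) = (13.2 − 1.27)³/(4×1.27×13.2) = 1717/67.3 = 25.5 ft.
Q = q·b = 62.7 × 6.63 = 416 cfs. P = γ·Q·ΔE/550 = 62.4 × 416 × 25.5 / 550 = 1204 hp.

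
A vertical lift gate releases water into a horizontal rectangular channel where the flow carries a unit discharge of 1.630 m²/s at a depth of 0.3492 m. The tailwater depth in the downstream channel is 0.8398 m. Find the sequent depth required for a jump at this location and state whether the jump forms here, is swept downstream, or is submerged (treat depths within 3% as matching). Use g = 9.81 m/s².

y₂ = 1.083 m; the jump is swept downstream

V₁ = q/y₁ = 1.630/0.3492 = 4.668 m/s. Fr₁ = V₁/√(g·y₁) = 4.668/√(9.81×0.3492) = 2.522.
Bélanger equation: y₂/y₁ = ½[√(1 + 8Fr₁²) − 1] = ½[√51.883 − 1] = 3.101.
y₂ = 3.101 × 0.3492 = 1.083 m.
Tailwater y_tw = 0.8398 m: y_tw < y₂, so the jump is swept downstream.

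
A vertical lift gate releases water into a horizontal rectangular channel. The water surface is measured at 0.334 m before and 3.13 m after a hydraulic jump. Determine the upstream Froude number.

For a rectangular channel the momentum equation gives q² = ½·g·y₁·y₂·(y₁ + y₂) = ½×9.81×0.334×3.13×3.46 = 17.8.
q = √17.8 = 4.21 m²/s.
V₁ = q/y₁ = 12.6 m/s; Fr₁ = V₁/√(g·y₁) = 6.97.

Fr₁ = 6.97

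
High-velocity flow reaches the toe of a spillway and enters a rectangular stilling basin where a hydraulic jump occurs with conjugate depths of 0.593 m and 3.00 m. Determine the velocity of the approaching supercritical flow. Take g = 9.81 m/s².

For a rectangular channel the momentum equation gives q² = ½·g·y₁·y₂·(y₁ + y₂) = ½×9.81×0.593×3.00×3.59 = 31.4.
q = √31.4 = 5.60 m²/s.
V₁ = q/y₁ = 5.60/0.593 = 9.44 m/s.

V₁ = 9.44 m/s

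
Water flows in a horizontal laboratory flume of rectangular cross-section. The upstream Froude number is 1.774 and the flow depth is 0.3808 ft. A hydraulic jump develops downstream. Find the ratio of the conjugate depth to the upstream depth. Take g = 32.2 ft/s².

y₂/y₁ = 2.058

Fr₁ = 1.774 (given).
Sequent-depth ratio: y₂/y₁ = ½[√(1 + 8Fr₁²) − 1] = ½[√26.177 − 1] = 2.058.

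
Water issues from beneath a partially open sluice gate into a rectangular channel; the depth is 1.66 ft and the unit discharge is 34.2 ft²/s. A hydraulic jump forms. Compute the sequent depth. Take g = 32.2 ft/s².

V₁ = q/y₁ = 34.2/1.66 = 20.6 ft/s. Fr₁ = V₁/√(g·y₁) = 20.6/√(32.2×1.66) = 2.82.
From the momentum equation for a rectangular channel, y₂/y₁ = ½[√(1 + 8Fr₁²) − 1] = ½[√64.53 − 1] = 3.52.
y₂ = 3.52 × 1.66 = 5.84 ft.

y₂ = 5.84 ft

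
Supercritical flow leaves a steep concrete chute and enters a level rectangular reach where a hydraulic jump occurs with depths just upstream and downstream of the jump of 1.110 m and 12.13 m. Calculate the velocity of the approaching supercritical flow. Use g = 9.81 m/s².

For a rectangular channel the momentum equation gives q² = ½·g·y₁·y₂·(y₁ + y₂) = ½×9.81×1.110×12.13×13.24 = 874.4.
q = √874.4 = 29.57 m²/s.
V₁ = q/y₁ = 29.57/1.110 = 26.64 m/s.

V₁ = 26.64 m/s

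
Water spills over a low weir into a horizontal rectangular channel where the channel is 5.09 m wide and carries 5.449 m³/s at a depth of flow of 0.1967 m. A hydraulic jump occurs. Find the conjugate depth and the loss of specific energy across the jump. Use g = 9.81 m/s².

y₂ = 0.9960 m; ΔE = 0.6516 m

q = Q/b = 5.449/5.09 = 1.071 m²/s; V₁ = q/y₁ = 5.442 m/s. Fr₁ = V₁/√(g·y₁) = 3.918.
Sequent-depth ratio: y₂/y₁ = ½[√(1 + 8Fr₁²) − 1] = ½[√123.80 − 1] = 5.063.
y₂ = 5.063 × 0.1967 = 0.9960 m.
Head loss: ΔE = (y₂ − y₁)³/(4y₁y₂) = (0.9960 − 0.1967)³/(4×0.1967×0.9960) = 0.5106/0.7836 = 0.6516 m.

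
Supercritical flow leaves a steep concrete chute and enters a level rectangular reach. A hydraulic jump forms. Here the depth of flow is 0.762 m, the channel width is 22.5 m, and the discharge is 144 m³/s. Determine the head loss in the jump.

ΔE = 1.17 m

q = Q/b = 144/22.5 = 6.40 m²/s; V₁ = q/y₁ = 8.40 m/s. Fr₁ = V₁/√(g·y₁) = 3.07.
Bélanger equation: y₂/y₁ = ½[√(1 + 8Fr₁²) − 1] = ½[√76.49 − 1] = 3.87.
y₂ = 3.87 × 0.762 = 2.95 m.
V₂ = q/y₂ = 6.40/2.95 = 2.17 m/s. E₁ = y₁ + V₁²/2g = 4.36 m; E₂ = y₂ + V₂²/2g = 3.19 m. ΔE = E₁ − E₂ = 1.17 m.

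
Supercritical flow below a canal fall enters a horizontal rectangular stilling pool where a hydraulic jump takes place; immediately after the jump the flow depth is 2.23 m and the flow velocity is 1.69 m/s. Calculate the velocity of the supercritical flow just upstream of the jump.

Fr₂ = V₂/√(g·y₂) = 1.69/√(9.81×2.23) = 0.361.
Applying the sequent-depth relation in reverse, y₁/y₂ = ½[√(1 + 8Fr₂²) − 1] = ½[√2.044 − 1] = 0.215.
y₁ = 0.215 × 2.23 = 0.479 m.
V₁ = q/y₁ = 3.77/0.479 = 7.86 m/s.

V₁ = 7.86 m/s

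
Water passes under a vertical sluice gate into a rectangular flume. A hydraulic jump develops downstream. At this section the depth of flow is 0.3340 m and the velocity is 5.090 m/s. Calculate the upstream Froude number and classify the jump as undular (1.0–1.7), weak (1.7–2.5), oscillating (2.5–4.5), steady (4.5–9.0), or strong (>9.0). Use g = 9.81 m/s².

Fr₁ = V₁/√(g·y₁) = 5.090/√(9.81×0.3340) = 2.812.
Fr₁ = 2.812 lies in the oscillating range.

Fr₁ = 2.812; oscillating jump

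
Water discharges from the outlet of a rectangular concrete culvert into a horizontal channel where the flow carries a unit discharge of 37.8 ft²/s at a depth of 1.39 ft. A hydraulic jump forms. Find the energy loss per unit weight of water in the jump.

ΔE = 5.13 ft

V₁ = q/y₁ = 37.8/1.39 = 27.2 ft/s. Fr₁ = V₁/√(g·y₁) = 27.2/√(32.2×1.39) = 4.06.
From the momentum equation for a rectangular channel, y₂/y₁ = ½[√(1 + 8Fr₁²) − 1] = ½[√133.2 − 1] = 5.27.
y₂ = 5.27 × 1.39 = 7.33 ft.
Head loss: ΔE = (y₂ − y₁)³/(4y₁y₂) = (7.33 − 1.39)³/(4×1.39×7.33) = 209/40.7 = 5.13 ft.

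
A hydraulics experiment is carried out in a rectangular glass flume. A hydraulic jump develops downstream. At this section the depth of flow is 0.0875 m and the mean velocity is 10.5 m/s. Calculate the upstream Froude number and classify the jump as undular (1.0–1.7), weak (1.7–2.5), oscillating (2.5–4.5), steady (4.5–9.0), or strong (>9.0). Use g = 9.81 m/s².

Fr₁ = 11.3; strong jump

Fr₁ = V₁/√(g·y₁) = 10.5/√(9.81×0.0875) = 11.3.
Fr₁ = 11.3 lies in the strong range.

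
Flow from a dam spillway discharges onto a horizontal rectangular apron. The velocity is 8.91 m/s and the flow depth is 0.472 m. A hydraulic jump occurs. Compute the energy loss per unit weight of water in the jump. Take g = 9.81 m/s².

ΔE = 1.84 m

Fr₁ = V₁/√(g·y₁) = 8.91/√(9.81×0.472) = 4.14.
Bélanger equation: y₂/y₁ = ½[√(1 + 8Fr₁²) − 1] = ½[√138.2 − 1] = 5.38.
y₂ = 5.38 × 0.472 = 2.54 m.
q = V₁·y₁ = 8.91 × 0.472 = 4.21 m²/s. V₂ = q/y₂ = 4.21/2.54 = 1.66 m/s. E₁ = y₁ + V₁²/2g = 4.52 m; E₂ = y₂ + V₂²/2g = 2.68 m. ΔE = E₁ − E₂ = 1.84 m.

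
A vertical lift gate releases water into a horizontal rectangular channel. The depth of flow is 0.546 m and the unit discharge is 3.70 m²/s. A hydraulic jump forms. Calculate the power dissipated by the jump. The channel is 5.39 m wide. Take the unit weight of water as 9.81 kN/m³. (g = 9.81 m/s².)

V₁ = q/y₁ = 3.70/0.546 = 6.78 m/s. Fr₁ = V₁/√(g·y₁) = 6.78/√(9.81×0.546) = 2.93.
Sequent-depth ratio: y₂/y₁ = ½[√(1 + 8Fr₁²) − 1] = ½[√69.59 − 1] = 3.67.
y₂ = 3.67 × 0.546 = 2.00 m.
V₂ = q/y₂ = 3.70/2.00 = 1.85 m/s. E₁ = y₁ + V₁²/2g = 2.89 m; E₂ = y₂ + V₂²/2g = 2.18 m. ΔE = E₁ − E₂ = 0.709 m.
Q = q·b = 3.70 × 5.39 = 19.9 m³/s. P = γ·Q·ΔE = 9.81 × 19.9 × 0.709 = 139 kW.

P = 139 kW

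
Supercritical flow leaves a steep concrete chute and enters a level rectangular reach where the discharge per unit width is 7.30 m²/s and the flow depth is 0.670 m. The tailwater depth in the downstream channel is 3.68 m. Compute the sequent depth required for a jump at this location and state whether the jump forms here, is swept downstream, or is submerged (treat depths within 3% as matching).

y₂ = 3.71 m; the jump forms here

V₁ = q/y₁ = 7.30/0.670 = 10.9 m/s. Fr₁ = V₁/√(g·y₁) = 10.9/√(9.81×0.670) = 4.25.
Bélanger equation: y₂/y₁ = ½[√(1 + 8Fr₁²) − 1] = ½[√145.5 − 1] = 5.53.
y₂ = 5.53 × 0.670 = 3.71 m.
Tailwater y_tw = 3.68 m: y_tw ≈ y₂, so the jump forms here.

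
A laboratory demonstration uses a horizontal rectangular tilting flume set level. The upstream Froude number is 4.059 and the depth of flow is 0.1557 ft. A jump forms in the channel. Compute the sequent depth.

y₂ = 0.8193 ft

Fr₁ = 4.059 (given).
By Bélanger, y₂/y₁ = ½[√(1 + 8Fr₁²) − 1] = ½[√132.80 − 1] = 5.262.
y₂ = 5.262 × 0.1557 = 0.8193 ft.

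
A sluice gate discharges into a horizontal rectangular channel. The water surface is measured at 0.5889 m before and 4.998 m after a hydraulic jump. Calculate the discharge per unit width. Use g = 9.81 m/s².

For a rectangular channel the momentum equation gives q² = ½·g·y₁·y₂·(y₁ + y₂) = ½×9.81×0.5889×4.998×5.587 = 80.66.
q = √80.66 = 8.981 m²/s.

q = 8.981 m²/s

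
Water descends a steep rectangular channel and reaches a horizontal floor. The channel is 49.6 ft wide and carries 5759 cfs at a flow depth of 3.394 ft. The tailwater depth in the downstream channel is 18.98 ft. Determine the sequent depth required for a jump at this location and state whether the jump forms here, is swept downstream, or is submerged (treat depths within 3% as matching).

q = Q/b = 5759/49.6 = 116.1 ft²/s; V₁ = q/y₁ = 34.21 ft/s. Fr₁ = V₁/√(g·y₁) = 3.272.
Sequent-depth ratio: y₂/y₁ = ½[√(1 + 8Fr₁²) − 1] = ½[√86.670 − 1] = 4.155.
y₂ = 4.155 × 3.394 = 14.10 ft.
Tailwater y_tw = 18.98 ft: y_tw > y₂, so the jump is submerged.

y₂ = 14.10 ft; the jump is submerged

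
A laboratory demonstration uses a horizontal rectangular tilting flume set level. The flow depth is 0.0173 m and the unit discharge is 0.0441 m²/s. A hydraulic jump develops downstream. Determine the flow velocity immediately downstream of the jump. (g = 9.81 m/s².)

V₁ = q/y₁ = 0.0441/0.0173 = 2.55 m/s. Fr₁ = V₁/√(g·y₁) = 2.55/√(9.81×0.0173) = 6.19.
Conjugate-depth relation: y₂/y₁ = ½[√(1 + 8Fr₁²) − 1] = ½[√307.3 − 1] = 8.27.
y₂ = 8.27 × 0.0173 = 0.143 m.
V₂ = q/y₂ = 0.0441/0.143 = 0.308 m/s.

V₂ = 0.308 m/s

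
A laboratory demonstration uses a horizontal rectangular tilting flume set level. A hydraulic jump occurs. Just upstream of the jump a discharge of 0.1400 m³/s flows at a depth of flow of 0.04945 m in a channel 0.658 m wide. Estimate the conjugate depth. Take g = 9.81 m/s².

y₂ = 0.4080 m

q = Q/b = 0.1400/0.658 = 0.2128 m²/s; V₁ = q/y₁ = 4.303 m/s. Fr₁ = V₁/√(g·y₁) = 6.178.
Conjugate-depth relation: y₂/y₁ = ½[√(1 + 8Fr₁²) − 1] = ½[√306.30 − 1] = 8.251.
y₂ = 8.251 × 0.04945 = 0.4080 m.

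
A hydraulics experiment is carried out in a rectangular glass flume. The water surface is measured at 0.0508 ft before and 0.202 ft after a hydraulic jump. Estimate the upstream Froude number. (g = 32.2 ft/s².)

Fr₁ = 3.15

For a rectangular channel the momentum equation gives q² = ½·g·y₁·y₂·(y₁ + y₂) = ½×32.2×0.0508×0.202×0.253 = 0.0418.
q = √0.0418 = 0.204 ft²/s.
V₁ = q/y₁ = 4.02 ft/s; Fr₁ = V₁/√(g·y₁) = 3.15.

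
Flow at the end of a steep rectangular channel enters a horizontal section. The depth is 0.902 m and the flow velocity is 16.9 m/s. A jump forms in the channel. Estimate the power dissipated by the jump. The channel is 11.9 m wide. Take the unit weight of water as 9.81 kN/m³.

Fr₁ = V₁/√(g·y₁) = 16.9/√(9.81×0.902) = 5.68.
Conjugate-depth relation: y₂/y₁ = ½[√(1 + 8Fr₁²) − 1] = ½[√259.2 − 1] = 7.55.
y₂ = 7.55 × 0.902 = 6.81 m.
q = V₁·y₁ = 16.9 × 0.902 = 15.2 m²/s. V₂ = q/y₂ = 15.2/6.81 = 2.24 m/s. E₁ = y₁ + V₁²/2g = 15.5 m; E₂ = y₂ + V₂²/2g = 7.07 m. ΔE = E₁ − E₂ = 8.39 m.
Q = q·b = 15.2 × 11.9 = 181 m³/s. P = γ·Q·ΔE = 9.81 × 181 × 8.39 = 14937 kW.

P = 14937 kW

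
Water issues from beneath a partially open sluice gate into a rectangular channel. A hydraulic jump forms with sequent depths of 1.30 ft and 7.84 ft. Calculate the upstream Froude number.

Fr₁ = 4.60

For a rectangular channel the momentum equation gives q² = ½·g·y₁·y₂·(y₁ + y₂) = ½×32.2×1.30×7.84×9.14 = 1500.
q = √1500 = 38.7 ft²/s.
V₁ = q/y₁ = 29.8 ft/s; Fr₁ = V₁/√(g·y₁) = 4.60.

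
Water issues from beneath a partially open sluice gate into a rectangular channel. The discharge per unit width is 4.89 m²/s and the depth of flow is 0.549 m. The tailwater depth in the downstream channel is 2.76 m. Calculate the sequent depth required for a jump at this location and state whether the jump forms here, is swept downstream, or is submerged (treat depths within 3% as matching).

y₂ = 2.72 m; the jump forms here

V₁ = q/y₁ = 4.89/0.549 = 8.91 m/s. Fr₁ = V₁/√(g·y₁) = 8.91/√(9.81×0.549) = 3.84.
Sequent-depth ratio: y₂/y₁ = ½[√(1 + 8Fr₁²) − 1] = ½[√118.8 − 1] = 4.95.
y₂ = 4.95 × 0.549 = 2.72 m.
Tailwater y_tw = 2.76 m: y_tw ≈ y₂, so the jump forms here.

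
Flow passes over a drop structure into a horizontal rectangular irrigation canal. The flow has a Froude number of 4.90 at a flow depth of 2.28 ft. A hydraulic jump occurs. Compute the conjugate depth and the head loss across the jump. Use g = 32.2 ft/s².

y₂ = 14.7 ft; ΔE = 14.3 ft

Fr₁ = 4.90 (given).
By Bélanger, y₂/y₁ = ½[√(1 + 8Fr₁²) − 1] = ½[√193.1 − 1] = 6.45.
y₂ = 6.45 × 2.28 = 14.7 ft.
V₁ = Fr₁·√(g·y₁) = 4.90×√(32.2×2.28) = 42.0 ft/s; q = V₁·y₁ = 95.7 ft²/s. V₂ = q/y₂ = 95.7/14.7 = 6.51 ft/s. E₁ = y₁ + V₁²/2g = 29.7 ft; E₂ = y₂ + V₂²/2g = 15.4 ft. ΔE = E₁ − E₂ = 14.3 ft.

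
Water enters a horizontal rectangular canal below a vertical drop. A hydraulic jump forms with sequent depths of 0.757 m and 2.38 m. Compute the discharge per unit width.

q = 5.27 m²/s

For a rectangular channel the momentum equation gives q² = ½·g·y₁·y₂·(y₁ + y₂) = ½×9.81×0.757×2.38×3.14 = 27.7.
q = √27.7 = 5.27 m²/s.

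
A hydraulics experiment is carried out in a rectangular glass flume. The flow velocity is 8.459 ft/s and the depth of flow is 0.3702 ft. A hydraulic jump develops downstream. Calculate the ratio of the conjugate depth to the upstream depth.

Fr₁ = V₁/√(g·y₁) = 8.459/√(32.2×0.3702) = 2.450.
Sequent-depth ratio: y₂/y₁ = ½[√(1 + 8Fr₁²) − 1] = ½[√49.022 − 1] = 3.001.

y₂/y₁ = 3.001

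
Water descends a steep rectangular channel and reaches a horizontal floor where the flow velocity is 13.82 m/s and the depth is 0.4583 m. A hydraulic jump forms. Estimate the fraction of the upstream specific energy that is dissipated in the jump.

Fr₁ = V₁/√(g·y₁) = 13.82/√(9.81×0.4583) = 6.518.
Conjugate-depth relation: y₂/y₁ = ½[√(1 + 8Fr₁²) − 1] = ½[√340.85 − 1] = 8.731.
y₂ = 8.731 × 0.4583 = 4.001 m.
E₁ = y₁ + V₁²/2g = 10.19 m. ΔE = (y₂ − y₁)³/(4y₁y₂) = 6.064 m. ΔE/E₁ = 6.064/10.19 = 0.595.

ΔE/E₁ = 0.595 (59.5%)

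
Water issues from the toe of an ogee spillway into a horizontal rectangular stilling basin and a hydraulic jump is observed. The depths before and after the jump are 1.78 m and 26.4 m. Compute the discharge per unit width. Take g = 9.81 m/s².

q = 80.6 m²/s

For a rectangular channel the momentum equation gives q² = ½·g·y₁·y₂·(y₁ + y₂) = ½×9.81×1.78×26.4×28.2 = 6495.
q = √6495 = 80.6 m²/s.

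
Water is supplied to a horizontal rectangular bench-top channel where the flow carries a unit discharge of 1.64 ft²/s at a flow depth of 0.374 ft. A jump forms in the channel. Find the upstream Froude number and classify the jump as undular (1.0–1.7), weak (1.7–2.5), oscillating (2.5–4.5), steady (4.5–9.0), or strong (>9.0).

Fr₁ = 1.26; undular jump

V₁ = q/y₁ = 1.64/0.374 = 4.39 ft/s. Fr₁ = V₁/√(g·y₁) = 4.39/√(32.2×0.374) = 1.26.
Fr₁ = 1.26 lies in the undular range.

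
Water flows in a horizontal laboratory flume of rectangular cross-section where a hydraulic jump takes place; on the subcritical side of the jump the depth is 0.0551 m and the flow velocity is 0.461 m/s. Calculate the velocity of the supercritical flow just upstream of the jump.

V₁ = 0.890 m/s

Fr₂ = V₂/√(g·y₂) = 0.461/√(9.81×0.0551) = 0.627.
The Bélanger relation is symmetric: y₁/y₂ = ½[√(1 + 8Fr₂²) − 1] = ½[√4.145 − 1] = 0.518.
y₁ = 0.518 × 0.0551 = 0.0285 m.
V₁ = q/y₁ = 0.0254/0.0285 = 0.890 m/s.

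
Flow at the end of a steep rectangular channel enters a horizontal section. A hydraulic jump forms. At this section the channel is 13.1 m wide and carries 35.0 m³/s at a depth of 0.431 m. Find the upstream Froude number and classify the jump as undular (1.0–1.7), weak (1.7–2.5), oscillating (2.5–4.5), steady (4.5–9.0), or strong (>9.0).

Fr₁ = 3.01; oscillating jump

q = Q/b = 35.0/13.1 = 2.67 m²/s; V₁ = q/y₁ = 6.20 m/s. Fr₁ = V₁/√(g·y₁) = 3.01.
Fr₁ = 3.01 lies in the oscillating range.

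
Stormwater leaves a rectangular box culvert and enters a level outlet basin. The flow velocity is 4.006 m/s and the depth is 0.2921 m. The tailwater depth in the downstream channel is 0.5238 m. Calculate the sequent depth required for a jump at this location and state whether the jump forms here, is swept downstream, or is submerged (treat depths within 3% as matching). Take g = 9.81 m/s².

Fr₁ = V₁/√(g·y₁) = 4.006/√(9.81×0.2921) = 2.367.
Sequent-depth ratio: y₂/y₁ = ½[√(1 + 8Fr₁²) − 1] = ½[√45.803 − 1] = 2.884.
y₂ = 2.884 × 0.2921 = 0.8424 m.
Tailwater y_tw = 0.5238 m: y_tw < y₂, so the jump is swept downstream.

y₂ = 0.8424 m; the jump is swept downstream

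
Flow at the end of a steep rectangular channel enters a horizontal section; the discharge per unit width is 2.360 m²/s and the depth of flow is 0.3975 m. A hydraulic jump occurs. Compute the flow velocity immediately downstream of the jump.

V₂ = 1.570 m/s

V₁ = q/y₁ = 2.360/0.3975 = 5.937 m/s. Fr₁ = V₁/√(g·y₁) = 5.937/√(9.81×0.3975) = 3.007.
Sequent-depth ratio: y₂/y₁ = ½[√(1 + 8Fr₁²) − 1] = ½[√73.316 − 1] = 3.781.
y₂ = 3.781 × 0.3975 = 1.503 m.
V₂ = q/y₂ = 2.360/1.503 = 1.570 m/s.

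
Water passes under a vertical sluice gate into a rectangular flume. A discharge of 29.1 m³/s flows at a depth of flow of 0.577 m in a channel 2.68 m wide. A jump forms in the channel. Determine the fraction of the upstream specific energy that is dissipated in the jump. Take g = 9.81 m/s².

q = Q/b = 29.1/2.68 = 10.9 m²/s; V₁ = q/y₁ = 18.8 m/s. Fr₁ = V₁/√(g·y₁) = 7.91.
From the momentum equation for a rectangular channel, y₂/y₁ = ½[√(1 + 8Fr₁²) − 1] = ½[√501.5 − 1] = 10.7.
y₂ = 10.7 × 0.577 = 6.17 m.
E₁ = y₁ + V₁²/2g = 18.6 m. ΔE = (y₂ − y₁)³/(4y₁y₂) = 12.3 m. ΔE/E₁ = 12.3/18.6 = 0.660.

ΔE/E₁ = 0.660 (66.0%)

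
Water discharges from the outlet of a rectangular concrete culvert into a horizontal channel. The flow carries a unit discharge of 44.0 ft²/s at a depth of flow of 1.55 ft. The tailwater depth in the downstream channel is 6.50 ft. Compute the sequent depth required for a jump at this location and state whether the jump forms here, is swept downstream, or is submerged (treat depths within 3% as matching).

y₂ = 8.07 ft; the jump is swept downstream

V₁ = q/y₁ = 44.0/1.55 = 28.4 ft/s. Fr₁ = V₁/√(g·y₁) = 28.4/√(32.2×1.55) = 4.02.
By Bélanger, y₂/y₁ = ½[√(1 + 8Fr₁²) − 1] = ½[√130.2 − 1] = 5.20.
y₂ = 5.20 × 1.55 = 8.07 ft.
Tailwater y_tw = 6.50 ft: y_tw < y₂, so the jump is swept downstream.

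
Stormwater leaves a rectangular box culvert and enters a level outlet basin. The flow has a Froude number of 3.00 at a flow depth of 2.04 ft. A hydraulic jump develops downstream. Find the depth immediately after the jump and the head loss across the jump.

y₂ = 7.69 ft; ΔE = 2.88 ft

Fr₁ = 3.00 (given).
By Bélanger, y₂/y₁ = ½[√(1 + 8Fr₁²) − 1] = ½[√73.00 − 1] = 3.77.
y₂ = 3.77 × 2.04 = 7.69 ft.
Head loss: ΔE = (y₂ − y₁)³/(4y₁y₂) = (7.69 − 2.04)³/(4×2.04×7.69) = 181/62.8 = 2.88 ft.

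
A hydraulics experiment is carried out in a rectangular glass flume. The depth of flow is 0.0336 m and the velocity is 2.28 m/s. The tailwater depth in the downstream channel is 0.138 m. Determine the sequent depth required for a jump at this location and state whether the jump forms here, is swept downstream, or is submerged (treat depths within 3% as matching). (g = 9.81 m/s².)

y₂ = 0.173 m; the jump is swept downstream

Fr₁ = V₁/√(g·y₁) = 2.28/√(9.81×0.0336) = 3.97.
From the momentum equation for a rectangular channel, y₂/y₁ = ½[√(1 + 8Fr₁²) − 1] = ½[√127.2 − 1] = 5.14.
y₂ = 5.14 × 0.0336 = 0.173 m.
Tailwater y_tw = 0.138 m: y_tw < y₂, so the jump is swept downstream.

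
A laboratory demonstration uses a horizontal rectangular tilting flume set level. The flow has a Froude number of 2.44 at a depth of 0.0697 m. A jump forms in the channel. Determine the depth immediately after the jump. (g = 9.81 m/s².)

y₂ = 0.208 m

Fr₁ = 2.44 (given).
By Bélanger, y₂/y₁ = ½[√(1 + 8Fr₁²) − 1] = ½[√48.63 − 1] = 2.99.
y₂ = 2.99 × 0.0697 = 0.208 m.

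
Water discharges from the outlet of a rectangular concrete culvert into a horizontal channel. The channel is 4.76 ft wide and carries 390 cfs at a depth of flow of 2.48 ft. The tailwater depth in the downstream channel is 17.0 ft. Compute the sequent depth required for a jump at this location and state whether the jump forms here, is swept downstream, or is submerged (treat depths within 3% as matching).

y₂ = 11.8 ft; the jump is submerged

q = Q/b = 390/4.76 = 81.9 ft²/s; V₁ = q/y₁ = 33.0 ft/s. Fr₁ = V₁/√(g·y₁) = 3.70.
Bélanger equation: y₂/y₁ = ½[√(1 + 8Fr₁²) − 1] = ½[√110.3 − 1] = 4.75.
y₂ = 4.75 × 2.48 = 11.8 ft.
Tailwater y_tw = 17.0 ft: y_tw > y₂, so the jump is submerged.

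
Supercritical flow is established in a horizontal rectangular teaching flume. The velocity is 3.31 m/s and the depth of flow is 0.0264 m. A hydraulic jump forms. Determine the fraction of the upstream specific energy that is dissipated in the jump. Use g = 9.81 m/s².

ΔE/E₁ = 0.594 (59.4%)

Fr₁ = V₁/√(g·y₁) = 3.31/√(9.81×0.0264) = 6.50.
By Bélanger, y₂/y₁ = ½[√(1 + 8Fr₁²) − 1] = ½[√339.4 − 1] = 8.71.
y₂ = 8.71 × 0.0264 = 0.230 m.
E₁ = y₁ + V₁²/2g = 0.585 m. ΔE = (y₂ − y₁)³/(4y₁y₂) = 0.347 m. ΔE/E₁ = 0.347/0.585 = 0.594.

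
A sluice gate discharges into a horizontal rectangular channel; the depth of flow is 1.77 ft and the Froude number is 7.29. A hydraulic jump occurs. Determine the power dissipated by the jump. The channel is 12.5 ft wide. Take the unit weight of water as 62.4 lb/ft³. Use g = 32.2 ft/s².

P = 4273 hp

Fr₁ = 7.29 (given).
Conjugate-depth relation: y₂/y₁ = ½[√(1 + 8Fr₁²) − 1] = ½[√426.2 − 1] = 9.82.
y₂ = 9.82 × 1.77 = 17.4 ft.
Head loss: ΔE = (y₂ − y₁)³/(4y₁y₂) = (17.4 − 1.77)³/(4×1.77×17.4) = 3807/123 = 30.9 ft.
V₁ = Fr₁·√(g·y₁) = 7.29×√(32.2×1.77) = 55.0 ft/s; q = V₁·y₁ = 97.4 ft²/s. Q = q·b = 97.4 × 12.5 = 1218 cfs. P = γ·Q·ΔE/550 = 62.4 × 1218 × 30.9 / 550 = 4273 hp.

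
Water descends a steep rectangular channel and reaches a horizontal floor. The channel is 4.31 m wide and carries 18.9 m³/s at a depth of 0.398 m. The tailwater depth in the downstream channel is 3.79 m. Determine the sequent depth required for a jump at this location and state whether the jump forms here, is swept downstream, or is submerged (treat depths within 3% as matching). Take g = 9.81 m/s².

q = Q/b = 18.9/4.31 = 4.39 m²/s; V₁ = q/y₁ = 11.0 m/s. Fr₁ = V₁/√(g·y₁) = 5.58.
Sequent-depth ratio: y₂/y₁ = ½[√(1 + 8Fr₁²) − 1] = ½[√249.7 − 1] = 7.40.
y₂ = 7.40 × 0.398 = 2.95 m.
Tailwater y_tw = 3.79 m: y_tw > y₂, so the jump is submerged.

y₂ = 2.95 m; the jump is submerged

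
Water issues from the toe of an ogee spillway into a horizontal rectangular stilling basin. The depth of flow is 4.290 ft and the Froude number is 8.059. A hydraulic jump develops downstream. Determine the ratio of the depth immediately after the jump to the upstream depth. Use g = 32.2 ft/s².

Fr₁ = 8.059 (given).
Conjugate-depth relation: y₂/y₁ = ½[√(1 + 8Fr₁²) − 1] = ½[√520.58 − 1] = 10.91.

y₂/y₁ = 10.91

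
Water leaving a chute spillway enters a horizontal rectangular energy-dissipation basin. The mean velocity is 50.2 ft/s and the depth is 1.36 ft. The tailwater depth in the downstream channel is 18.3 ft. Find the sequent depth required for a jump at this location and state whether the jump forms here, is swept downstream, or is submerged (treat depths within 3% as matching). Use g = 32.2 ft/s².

y₂ = 13.9 ft; the jump is submerged

Fr₁ = V₁/√(g·y₁) = 50.2/√(32.2×1.36) = 7.59.
Conjugate-depth relation: y₂/y₁ = ½[√(1 + 8Fr₁²) − 1] = ½[√461.4 − 1] = 10.2.
y₂ = 10.2 × 1.36 = 13.9 ft.
Tailwater y_tw = 18.3 ft: y_tw > y₂, so the jump is submerged.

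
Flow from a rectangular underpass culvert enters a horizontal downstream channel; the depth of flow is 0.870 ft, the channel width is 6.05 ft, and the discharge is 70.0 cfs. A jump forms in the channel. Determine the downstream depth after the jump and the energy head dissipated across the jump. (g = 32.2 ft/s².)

q = Q/b = 70.0/6.05 = 11.6 ft²/s; V₁ = q/y₁ = 13.3 ft/s. Fr₁ = V₁/√(g·y₁) = 2.51.
By Bélanger, y₂/y₁ = ½[√(1 + 8Fr₁²) − 1] = ½[√51.51 − 1] = 3.09.
y₂ = 3.09 × 0.870 = 2.69 ft.
V₂ = q/y₂ = 11.6/2.69 = 4.31 ft/s. E₁ = y₁ + V₁²/2g = 3.62 ft; E₂ = y₂ + V₂²/2g = 2.97 ft. ΔE = E₁ − E₂ = 0.641 ft.

y₂ = 2.69 ft; ΔE = 0.641 ft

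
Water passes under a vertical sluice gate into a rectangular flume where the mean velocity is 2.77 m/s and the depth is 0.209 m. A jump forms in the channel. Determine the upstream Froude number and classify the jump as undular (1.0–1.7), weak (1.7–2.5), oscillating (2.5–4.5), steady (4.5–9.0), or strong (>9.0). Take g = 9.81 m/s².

Fr₁ = V₁/√(g·y₁) = 2.77/√(9.81×0.209) = 1.93.
Fr₁ = 1.93 lies in the weak range.

Fr₁ = 1.93; weak jump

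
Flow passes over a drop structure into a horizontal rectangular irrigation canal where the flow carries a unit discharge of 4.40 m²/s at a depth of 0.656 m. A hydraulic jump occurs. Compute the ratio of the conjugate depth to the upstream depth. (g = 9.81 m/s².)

y₂/y₁ = 3.27

V₁ = q/y₁ = 4.40/0.656 = 6.71 m/s. Fr₁ = V₁/√(g·y₁) = 6.71/√(9.81×0.656) = 2.64.
Bélanger equation: y₂/y₁ = ½[√(1 + 8Fr₁²) − 1] = ½[√56.93 − 1] = 3.27.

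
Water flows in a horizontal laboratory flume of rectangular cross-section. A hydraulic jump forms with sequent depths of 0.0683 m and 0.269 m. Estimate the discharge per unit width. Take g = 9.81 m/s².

q = 0.174 m²/s

For a rectangular channel the momentum equation gives q² = ½·g·y₁·y₂·(y₁ + y₂) = ½×9.81×0.0683×0.269×0.337 = 0.0304.
q = √0.0304 = 0.174 m²/s.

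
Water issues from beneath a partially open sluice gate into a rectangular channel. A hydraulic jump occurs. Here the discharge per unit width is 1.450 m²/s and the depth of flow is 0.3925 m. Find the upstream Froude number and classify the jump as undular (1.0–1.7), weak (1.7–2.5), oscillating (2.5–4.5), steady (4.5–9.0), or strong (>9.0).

Fr₁ = 1.883; weak jump

V₁ = q/y₁ = 1.450/0.3925 = 3.694 m/s. Fr₁ = V₁/√(g·y₁) = 3.694/√(9.81×0.3925) = 1.883.
Fr₁ = 1.883 lies in the weak range.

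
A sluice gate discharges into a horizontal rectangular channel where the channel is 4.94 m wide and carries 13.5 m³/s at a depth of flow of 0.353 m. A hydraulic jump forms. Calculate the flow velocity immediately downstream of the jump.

q = Q/b = 13.5/4.94 = 2.73 m²/s; V₁ = q/y₁ = 7.74 m/s. Fr₁ = V₁/√(g·y₁) = 4.16.
Bélanger equation: y₂/y₁ = ½[√(1 + 8Fr₁²) − 1] = ½[√139.5 − 1] = 5.40.
y₂ = 5.40 × 0.353 = 1.91 m.
V₂ = q/y₂ = 2.73/1.91 = 1.43 m/s.

V₂ = 1.43 m/s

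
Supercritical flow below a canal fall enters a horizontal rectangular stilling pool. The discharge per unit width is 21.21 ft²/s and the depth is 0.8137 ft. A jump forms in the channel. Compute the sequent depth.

V₁ = q/y₁ = 21.21/0.8137 = 26.07 ft/s. Fr₁ = V₁/√(g·y₁) = 26.07/√(32.2×0.8137) = 5.092.
Sequent-depth ratio: y₂/y₁ = ½[√(1 + 8Fr₁²) − 1] = ½[√208.45 − 1] = 6.719.
y₂ = 6.719 × 0.8137 = 5.467 ft.

y₂ = 5.467 ft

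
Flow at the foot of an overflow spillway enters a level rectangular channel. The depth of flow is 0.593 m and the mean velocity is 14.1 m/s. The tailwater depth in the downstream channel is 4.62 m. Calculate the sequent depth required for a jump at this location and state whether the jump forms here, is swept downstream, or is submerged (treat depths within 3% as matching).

y₂ = 4.62 m; the jump forms here

Fr₁ = V₁/√(g·y₁) = 14.1/√(9.81×0.593) = 5.85.
Bélanger equation: y₂/y₁ = ½[√(1 + 8Fr₁²) − 1] = ½[√274.4 − 1] = 7.78.
y₂ = 7.78 × 0.593 = 4.62 m.
Tailwater y_tw = 4.62 m: y_tw ≈ y₂, so the jump forms here.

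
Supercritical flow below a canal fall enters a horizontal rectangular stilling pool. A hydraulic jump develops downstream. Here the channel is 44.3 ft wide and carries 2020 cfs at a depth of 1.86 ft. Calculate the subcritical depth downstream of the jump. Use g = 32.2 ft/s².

q = Q/b = 2020/44.3 = 45.6 ft²/s; V₁ = q/y₁ = 24.5 ft/s. Fr₁ = V₁/√(g·y₁) = 3.17.
From the momentum equation for a rectangular channel, y₂/y₁ = ½[√(1 + 8Fr₁²) − 1] = ½[√81.28 − 1] = 4.01.
y₂ = 4.01 × 1.86 = 7.45 ft.

y₂ = 7.45 ft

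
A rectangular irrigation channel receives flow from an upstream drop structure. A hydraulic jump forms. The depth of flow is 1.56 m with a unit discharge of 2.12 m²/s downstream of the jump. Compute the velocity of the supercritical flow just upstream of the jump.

V₂ = q/y₂ = 2.12/1.56 = 1.36 m/s; Fr₂ = V₂/√(g·y₂) = 0.347.
Applying the sequent-depth relation in reverse, y₁/y₂ = ½[√(1 + 8Fr₂²) − 1] = ½[√1.965 − 1] = 0.201.
y₁ = 0.201 × 1.56 = 0.314 m.
V₁ = q/y₁ = 2.12/0.314 = 6.76 m/s.

V₁ = 6.76 m/s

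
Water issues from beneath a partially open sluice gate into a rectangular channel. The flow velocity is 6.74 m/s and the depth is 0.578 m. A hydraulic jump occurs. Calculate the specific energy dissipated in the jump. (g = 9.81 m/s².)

ΔE = 0.665 m

Fr₁ = V₁/√(g·y₁) = 6.74/√(9.81×0.578) = 2.83.
By Bélanger, y₂/y₁ = ½[√(1 + 8Fr₁²) − 1] = ½[√65.09 − 1] = 3.53.
y₂ = 3.53 × 0.578 = 2.04 m.
Head loss: ΔE = (y₂ − y₁)³/(4y₁y₂) = (2.04 − 0.578)³/(4×0.578×2.04) = 3.14/4.72 = 0.665 m.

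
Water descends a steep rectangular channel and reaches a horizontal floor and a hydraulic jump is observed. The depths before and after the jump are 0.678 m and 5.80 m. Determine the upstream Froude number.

For a rectangular channel the momentum equation gives q² = ½·g·y₁·y₂·(y₁ + y₂) = ½×9.81×0.678×5.80×6.48 = 125.
q = √125 = 11.2 m²/s.
V₁ = q/y₁ = 16.5 m/s; Fr₁ = V₁/√(g·y₁) = 6.39.

Fr₁ = 6.39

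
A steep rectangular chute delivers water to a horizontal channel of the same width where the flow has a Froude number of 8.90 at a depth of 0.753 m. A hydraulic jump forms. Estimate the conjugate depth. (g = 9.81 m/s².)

Fr₁ = 8.90 (given).
Bélanger equation: y₂/y₁ = ½[√(1 + 8Fr₁²) − 1] = ½[√634.7 − 1] = 12.1.
y₂ = 12.1 × 0.753 = 9.11 m.

y₂ = 9.11 m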